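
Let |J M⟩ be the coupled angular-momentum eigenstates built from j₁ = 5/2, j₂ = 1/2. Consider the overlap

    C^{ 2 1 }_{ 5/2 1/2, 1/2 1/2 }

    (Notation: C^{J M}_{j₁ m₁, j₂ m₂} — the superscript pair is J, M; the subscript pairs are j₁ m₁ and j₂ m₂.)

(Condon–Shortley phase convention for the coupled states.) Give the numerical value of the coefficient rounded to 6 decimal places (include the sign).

−√(1/3) ≈ -0.577350

j₁+j₂−J=1  J+j₁−j₂=4  J−j₁+j₂=0  j₁+j₂+J+1=6
(j₁±m₁, j₂±m₂, J±M) = (3,2,1,0,3,1)
P² = 12
sum k=1..1:
  [1] −1/6 = -1/6
S = -1/6
C² = P²·S² = 1/3 ; C = -0.577350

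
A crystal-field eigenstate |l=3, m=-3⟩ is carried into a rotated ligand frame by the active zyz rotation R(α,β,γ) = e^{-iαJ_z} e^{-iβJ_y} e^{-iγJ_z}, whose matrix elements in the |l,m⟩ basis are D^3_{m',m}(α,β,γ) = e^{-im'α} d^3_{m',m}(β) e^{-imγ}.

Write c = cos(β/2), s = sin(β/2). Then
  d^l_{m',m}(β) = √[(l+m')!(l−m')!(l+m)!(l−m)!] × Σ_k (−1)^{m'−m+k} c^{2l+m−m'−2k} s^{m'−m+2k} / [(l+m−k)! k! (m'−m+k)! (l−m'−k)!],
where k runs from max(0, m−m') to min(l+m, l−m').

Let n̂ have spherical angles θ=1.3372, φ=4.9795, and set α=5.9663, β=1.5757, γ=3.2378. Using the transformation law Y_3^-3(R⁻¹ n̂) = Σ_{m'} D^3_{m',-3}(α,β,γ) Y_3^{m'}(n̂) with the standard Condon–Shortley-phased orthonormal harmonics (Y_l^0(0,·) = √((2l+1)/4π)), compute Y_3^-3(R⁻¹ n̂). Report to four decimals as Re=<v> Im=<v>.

Need the full column D^3_{m',-3} for m'=−3..3 at α=5.9663, β=1.5757, γ=3.2378.
cos(β/2)=0.705371, sin(β/2)=0.708838
d^3_{-3,-3}: single k=0 term ⇒ +0.123170;  D = -0.097150+0.075715i
d^3_{-2,-3}: single k=0 term ⇒ -0.303187;  D = +0.285307-0.102579i
d^3_{-1,-3}: single k=0 term ⇒ +0.481737;  D = -0.481545+0.013614i
d^3_{0,-3}: single k=0 term ⇒ -0.558997;  D = +0.535875+0.159108i
d^3_{1,-3}: single k=0 term ⇒ +0.486485;  D = -0.399995-0.276897i
d^3_{2,-3}: single k=0 term ⇒ -0.309193;  D = +0.186726+0.246442i
d^3_{3,-3}: single k=0 term ⇒ +0.126848;  D = -0.041286-0.119941i
Y_3^{m'}(θ=1.3372,φ=4.9795) and Σ D·Y over m':
  (-0.0971+0.0757i)·(-0.2759-0.2673i)  (+0.2853-0.1026i)·(-0.1927+0.1140i)  (-0.4815+0.0136i)·(-0.0608-0.2220i)  (+0.5359+0.1591i)·(-0.2360+0.0000i)  (-0.4000-0.2769i)·(+0.0608-0.2220i)  (+0.1867+0.2464i)·(-0.1927-0.1140i)  (-0.0413-0.1199i)·(+0.2759-0.2673i)
Y_3^-3(R⁻¹ n̂) = -0.227542+0.107040i

Re=-0.2275 Im=0.1070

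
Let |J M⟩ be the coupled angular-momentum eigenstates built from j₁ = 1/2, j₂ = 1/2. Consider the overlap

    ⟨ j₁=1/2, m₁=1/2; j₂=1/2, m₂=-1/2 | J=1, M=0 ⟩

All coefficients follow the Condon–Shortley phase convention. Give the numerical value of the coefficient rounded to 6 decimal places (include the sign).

√[3·0!1!1!/3! · 1!0!0!1!1!1!] = √(1/2)
  +(−1)^0/∏(0,0,0,0,1,1)! = 1  (running 1)
⟨..|..⟩ = √(1/2)·(1) = +0.707107

+√(1/2) ≈ +0.707107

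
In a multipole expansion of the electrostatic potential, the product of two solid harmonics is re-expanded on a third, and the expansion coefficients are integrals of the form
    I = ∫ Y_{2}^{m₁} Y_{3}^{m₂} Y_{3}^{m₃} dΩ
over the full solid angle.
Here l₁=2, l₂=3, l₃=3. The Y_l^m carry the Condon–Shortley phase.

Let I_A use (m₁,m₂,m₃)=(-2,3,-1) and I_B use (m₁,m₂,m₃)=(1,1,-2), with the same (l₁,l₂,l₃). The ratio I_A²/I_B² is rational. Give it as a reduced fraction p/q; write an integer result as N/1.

2/3

l's match ⇒ only the (l;m) 3-j factors differ between A and B.
A: triangle coeff Δ(2,3,3) = 1/3780; Σ_t [2,2]: t=2:+1/96 = 1/96; (3j)²=1/42 [(2 3 3; -2 3 -1)], sign=+1
B: triangle coeff Δ(2,3,3) = 1/3780; Σ_t [0,1]: t=0:+1/48 t=1:−1/12 = -1/16; (3j)²=1/28 [(2 3 3; 1 1 -2)], sign=+1
I_A²/I_B² = (1/42)/(1/28) = 2/3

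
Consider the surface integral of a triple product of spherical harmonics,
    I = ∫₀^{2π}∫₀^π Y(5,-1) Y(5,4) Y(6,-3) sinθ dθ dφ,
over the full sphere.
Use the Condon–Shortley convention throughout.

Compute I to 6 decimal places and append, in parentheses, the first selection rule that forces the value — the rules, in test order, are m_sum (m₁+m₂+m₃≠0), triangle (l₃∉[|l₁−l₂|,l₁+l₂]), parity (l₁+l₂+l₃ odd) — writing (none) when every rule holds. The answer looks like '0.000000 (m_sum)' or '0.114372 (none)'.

-0.020582 (none)

Rules hold: Σm=0, L=16 even, 0≤6≤10.
N = 11·11·13 = 1573
Δ = 4!·6!·6!/17! = 1/28588560
Racah Σ t=0..4: t=0:+1/345600 t=1:−1/13824 t=2:+1/5184 t=3:−1/13824 t=4:+1/345600 = 7/129600
⇒ 3j(5 5 6; 0 0 0)² = 80/7293, sgn +1
Racah Σ t=3..4: t=3:−1/155520 t=4:+1/138240 = 1/1244160
⇒ 3j(5 5 6; -1 4 -3)² = 3/9724, sgn -1
4πI² = N·(3j₀)²·(3jₘ)² = 20/3757
I = -1·√(0.0053234/4π) = -0.02058209
No selection rule forces the value: the integral is nonzero (none).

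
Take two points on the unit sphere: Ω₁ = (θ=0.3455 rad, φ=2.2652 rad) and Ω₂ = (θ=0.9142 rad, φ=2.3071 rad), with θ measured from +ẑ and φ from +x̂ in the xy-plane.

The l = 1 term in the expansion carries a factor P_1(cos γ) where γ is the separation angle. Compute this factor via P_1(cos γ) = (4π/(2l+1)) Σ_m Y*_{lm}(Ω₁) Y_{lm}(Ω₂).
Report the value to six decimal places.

Expand P_1 via completeness: Σ_{m} conj(Y_{1,m}) at Ω₁ times Y_{1,m} at Ω₂ —
  m=-1: Y*=(-0.074876, 0.089913)  Y=(-0.183775, -0.202768)  product (0.031992, -0.001341)
  m=+0: Y*=(0.459729, -0.000000)  Y=(0.298255, 0.000000)  product (0.137116, 0.000000)
  m=+1: Y*=(0.074876, 0.089913)  Y=(0.183775, -0.202768)  product (0.031992, 0.001341)
Total Σ_m = (0.201100, 0.000000). Multiply by 4.188790: (0.842366, 0.000000). P_1(cos γ) = 0.842366

0.842366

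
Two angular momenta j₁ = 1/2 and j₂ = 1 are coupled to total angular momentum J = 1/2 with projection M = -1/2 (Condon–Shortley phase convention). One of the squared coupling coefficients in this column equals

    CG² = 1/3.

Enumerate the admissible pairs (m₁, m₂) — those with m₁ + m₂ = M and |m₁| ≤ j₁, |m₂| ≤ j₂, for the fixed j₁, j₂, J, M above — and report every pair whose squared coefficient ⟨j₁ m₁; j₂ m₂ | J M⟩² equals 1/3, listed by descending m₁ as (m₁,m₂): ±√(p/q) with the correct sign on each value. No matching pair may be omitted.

(-1/2,0): −√(1/3)

Admissible pairs with m₁+m₂ = M = -1/2: (-1/2,0), (1/2,-1)
  (m₁,m₂)=(1/2,-1): CG² = 2/3, CG = +√(2/3)
  (m₁,m₂)=(-1/2,0): CG² = 1/3, CG = −√(1/3)   ← matches the target
Pairs with CG² = 1/3: (-1/2,0): −√(1/3)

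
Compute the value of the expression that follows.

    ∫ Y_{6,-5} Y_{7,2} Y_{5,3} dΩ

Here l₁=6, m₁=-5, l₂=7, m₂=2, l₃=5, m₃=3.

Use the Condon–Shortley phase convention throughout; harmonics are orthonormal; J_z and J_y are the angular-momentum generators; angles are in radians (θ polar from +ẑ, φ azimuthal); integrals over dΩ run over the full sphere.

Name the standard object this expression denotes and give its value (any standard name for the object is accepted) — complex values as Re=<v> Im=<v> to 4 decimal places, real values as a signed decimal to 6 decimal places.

Gaunt coefficient, +0.153809

This is a Gaunt coefficient — the integral of a triple product of spherical harmonics over the sphere.
Checks pass: Σm=0; 18 even; l₃=5∈[1,13].
(2·6+1)(2·7+1)(2·5+1) = 2145
Δ: 8! 4! 6! / 19! → 1/174594420
sum: t=2:+1/4147200 t=3:−1/207360 t=4:+1/82944 t=5:−1/207360 t=6:+1/4147200 = 1/345600
3j²(6 7 5; 0 0 0) = Δ·Π!·Σ² = 420/46189  (sign -1)
sum: t=7:−1/5806080 t=8:+1/29030400 = -1/7257600
3j²(6 7 5; -5 2 3) = Δ·Π!·Σ² = 64/4199  (sign -1)
combine: 4πI² = 2145·420/46189·64/4199 = 403200/1356277
take √, sign +1: I = 0.15380878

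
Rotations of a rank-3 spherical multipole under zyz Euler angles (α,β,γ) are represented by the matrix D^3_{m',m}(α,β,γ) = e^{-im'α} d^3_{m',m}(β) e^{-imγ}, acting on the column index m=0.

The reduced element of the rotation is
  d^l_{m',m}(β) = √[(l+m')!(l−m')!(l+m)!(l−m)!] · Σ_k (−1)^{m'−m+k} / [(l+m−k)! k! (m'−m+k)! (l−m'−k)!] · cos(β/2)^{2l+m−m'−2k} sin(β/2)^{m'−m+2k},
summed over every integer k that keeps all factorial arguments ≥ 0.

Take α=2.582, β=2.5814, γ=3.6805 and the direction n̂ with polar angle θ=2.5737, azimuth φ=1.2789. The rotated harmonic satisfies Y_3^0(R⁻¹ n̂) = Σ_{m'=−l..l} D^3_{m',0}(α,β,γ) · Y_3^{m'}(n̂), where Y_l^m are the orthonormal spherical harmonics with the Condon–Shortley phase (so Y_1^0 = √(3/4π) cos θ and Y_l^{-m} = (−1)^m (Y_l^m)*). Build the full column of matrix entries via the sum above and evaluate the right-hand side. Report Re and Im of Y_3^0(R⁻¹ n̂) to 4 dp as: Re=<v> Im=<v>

Re=0.0350 Im=0.0000

Need the full column D^3_{m',0} for m'=−3..3 at α=2.5820, β=2.5814, γ=3.6805.
cos(β/2)=0.276448, sin(β/2)=0.961029
d^3_{-3,0}: single k=3 term ⇒ +0.083862;  D = +0.009038+0.083374i
d^3_{-2,0}: k∈[2..3] ⇒ +0.029545 -0.357054 = -0.327509;  D = -0.142930+0.294674i
d^3_{-1,0}: k∈[1..3] ⇒ +0.005375 -0.194878 +0.785030 = +0.595528;  D = -0.504693+0.316131i
d^3_{0,0}: k∈[0..3] ⇒ +0.000446 -0.048548 +0.586700 -0.787804 = -0.249207;  D = -0.249207+0.000000i
d^3_{1,0}: k∈[0..2] ⇒ -0.005375 +0.194878 -0.785030 = -0.595528;  D = +0.504693+0.316131i
d^3_{2,0}: k∈[0..1] ⇒ +0.029545 -0.357054 = -0.327509;  D = -0.142930-0.294674i
d^3_{3,0}: single k=0 term ⇒ -0.083862;  D = -0.009038+0.083374i
Y_3^{m'}(θ=2.5737,φ=1.2789) and Σ D·Y over m':
  (+0.0090+0.0834i)·(-0.0499+0.0416i)  (-0.1429+0.2947i)·(+0.2080+0.1374i)  (-0.5047+0.3161i)·(+0.1277-0.4251i)  (-0.2492+0.0000i)·(-0.1741+0.0000i)  (+0.5047+0.3161i)·(-0.1277-0.4251i)  (-0.1429-0.2947i)·(+0.2080-0.1374i)  (-0.0090+0.0834i)·(+0.0499+0.0416i)
Y_3^0(R⁻¹ n̂) = +0.034990-0.000000i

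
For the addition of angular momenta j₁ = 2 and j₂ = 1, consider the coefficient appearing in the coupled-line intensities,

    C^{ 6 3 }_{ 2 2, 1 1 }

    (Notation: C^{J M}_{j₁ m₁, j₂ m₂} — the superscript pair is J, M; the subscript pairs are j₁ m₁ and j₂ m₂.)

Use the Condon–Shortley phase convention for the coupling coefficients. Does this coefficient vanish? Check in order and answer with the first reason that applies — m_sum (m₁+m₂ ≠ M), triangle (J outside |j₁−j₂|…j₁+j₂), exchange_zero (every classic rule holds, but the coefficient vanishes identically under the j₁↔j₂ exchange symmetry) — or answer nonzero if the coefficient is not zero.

m-sum: m₁+m₂ = 2+1 = 3, M = 3  ✓
triangle: need |j₁−j₂| ≤ J ≤ j₁+j₂, i.e. J ∈ [1, 3]; J = 6 is outside ✗ ⇒ coefficient is 0

triangle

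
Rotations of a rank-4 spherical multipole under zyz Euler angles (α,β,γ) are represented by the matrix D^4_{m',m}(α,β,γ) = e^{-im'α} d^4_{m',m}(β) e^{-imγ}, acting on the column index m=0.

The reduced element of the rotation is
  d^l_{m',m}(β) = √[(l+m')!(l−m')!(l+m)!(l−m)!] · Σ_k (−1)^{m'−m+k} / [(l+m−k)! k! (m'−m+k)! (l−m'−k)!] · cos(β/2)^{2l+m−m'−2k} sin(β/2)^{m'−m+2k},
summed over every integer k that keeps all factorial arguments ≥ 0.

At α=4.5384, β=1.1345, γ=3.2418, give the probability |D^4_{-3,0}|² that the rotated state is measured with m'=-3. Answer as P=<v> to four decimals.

P=0.2165

D^4_{-3,0}(4.5384,1.1345,3.2418) = e^{-i·-3·4.5384}·d^4_{-3,0}(1.1345)·e^{-i·0·3.2418}. Compute d first:
c=cos(1.134500/2)=0.843382, s=sin(1.134500/2)=0.537315; N=√[1·5040·24·24]=1703.830978
k: max(0,(0)−(-3))=3 … min(4+(0),4−(-3))=4
  k=3: (−1)^0·1703.8310/(144)·0.8434^5·0.5373^3 = +0.783198
  k=4: (−1)^1·1703.8310/(144)·0.8434^3·0.5373^5 = -0.317893
d^4_{-3,0}(1.1345) = +0.783198 -0.317893 = +0.465305
|D^4_{-3,0}|² = |d^4_{-3,0}(β)|² = (+0.465305)² = 0.216509 (the z-rotation phases have unit modulus)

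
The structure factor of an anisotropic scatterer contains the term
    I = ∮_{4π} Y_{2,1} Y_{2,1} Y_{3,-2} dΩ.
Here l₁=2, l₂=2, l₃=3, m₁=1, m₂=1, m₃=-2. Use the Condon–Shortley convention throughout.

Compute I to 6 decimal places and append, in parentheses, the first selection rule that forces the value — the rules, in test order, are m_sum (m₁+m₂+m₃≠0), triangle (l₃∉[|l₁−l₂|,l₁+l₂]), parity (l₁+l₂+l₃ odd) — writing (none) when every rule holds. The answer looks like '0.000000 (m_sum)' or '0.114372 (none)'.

0.000000 (parity)

L=7 odd ⇒ parity kills the (l;000) factor ⇒ I = 0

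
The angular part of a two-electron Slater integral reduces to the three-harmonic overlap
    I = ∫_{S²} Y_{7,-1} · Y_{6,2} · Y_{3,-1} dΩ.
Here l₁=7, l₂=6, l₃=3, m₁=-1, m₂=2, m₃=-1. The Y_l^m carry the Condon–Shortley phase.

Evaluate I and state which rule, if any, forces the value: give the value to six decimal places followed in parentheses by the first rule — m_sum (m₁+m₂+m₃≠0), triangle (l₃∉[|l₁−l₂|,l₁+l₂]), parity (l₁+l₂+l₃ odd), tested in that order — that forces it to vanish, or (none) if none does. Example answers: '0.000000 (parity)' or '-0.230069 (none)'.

0.062364 (none)

Rules hold: Σm=0, L=16 even, 1≤3≤13.
N = 15·13·7 = 1365
Δ = 10!·4!·2!/17! = 1/2042040
Racah Σ t=4..6: t=4:+1/207360 t=5:−1/57600 t=6:+1/207360 = -1/129600
⇒ 3j(7 6 3; 0 0 0)² = 168/12155, sgn +1
Racah Σ t=6..8: t=6:+1/138240 t=7:−1/181440 t=8:+1/3870720 = 23/11612160
⇒ 3j(7 6 3; -1 2 -1)² = 529/204204, sgn +1
4πI² = N·(3j₀)²·(3jₘ)² = 22218/454597
I = +1·√(0.0488741/4π) = 0.06236404
No selection rule forces the value: the integral is nonzero (none).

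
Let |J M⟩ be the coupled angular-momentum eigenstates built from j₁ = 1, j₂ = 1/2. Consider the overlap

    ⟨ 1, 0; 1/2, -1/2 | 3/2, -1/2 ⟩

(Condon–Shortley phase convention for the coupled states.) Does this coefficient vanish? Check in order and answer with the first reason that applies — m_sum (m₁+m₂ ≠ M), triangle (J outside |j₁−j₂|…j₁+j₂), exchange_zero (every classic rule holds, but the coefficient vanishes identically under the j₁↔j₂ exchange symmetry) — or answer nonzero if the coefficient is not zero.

m-sum: m₁+m₂ = 0+(-1/2) = -1/2, M = -1/2  ✓
triangle: |j₁−j₂| = 1/2 ≤ J = 3/2 ≤ j₁+j₂ = 3/2  ✓
exchange: j₁≠j₂ or m₁≠m₂ — the exchange symmetry imposes no constraint here
value check: CG = +√(2/3) = +0.816497 ≠ 0

nonzero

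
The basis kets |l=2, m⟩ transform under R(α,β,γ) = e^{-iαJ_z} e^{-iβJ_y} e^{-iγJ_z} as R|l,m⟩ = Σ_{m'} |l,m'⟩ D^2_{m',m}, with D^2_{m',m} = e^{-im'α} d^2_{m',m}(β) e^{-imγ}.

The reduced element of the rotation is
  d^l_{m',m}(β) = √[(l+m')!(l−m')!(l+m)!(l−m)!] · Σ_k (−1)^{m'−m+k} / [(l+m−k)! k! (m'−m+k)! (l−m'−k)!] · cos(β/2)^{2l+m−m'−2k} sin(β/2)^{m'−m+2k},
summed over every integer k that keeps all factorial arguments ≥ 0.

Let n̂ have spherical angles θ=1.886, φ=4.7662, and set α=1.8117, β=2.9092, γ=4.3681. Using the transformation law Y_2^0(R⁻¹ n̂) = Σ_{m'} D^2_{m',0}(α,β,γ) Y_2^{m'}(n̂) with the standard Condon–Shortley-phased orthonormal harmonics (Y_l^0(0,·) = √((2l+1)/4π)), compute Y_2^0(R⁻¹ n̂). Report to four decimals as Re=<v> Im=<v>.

Need the full column D^2_{m',0} for m'=−2..2 at α=1.8117, β=2.9092, γ=4.3681.
cos(β/2)=0.115935, sin(β/2)=0.993257
d^2_{-2,0}: single k=2 term ⇒ +0.032481;  D = -0.028783-0.015051i
d^2_{-1,0}: k∈[1..2] ⇒ +0.003791 -0.278275 = -0.274484;  D = +0.065487-0.266558i
d^2_{0,0}: k∈[0..2] ⇒ +0.000181 -0.053041 +0.973299 = +0.920438;  D = +0.920438+0.000000i
d^2_{1,0}: k∈[0..1] ⇒ -0.003791 +0.278275 = +0.274484;  D = -0.065487-0.266558i
d^2_{2,0}: single k=0 term ⇒ +0.032481;  D = -0.028783+0.015051i
Y_2^{m'}(θ=1.886,φ=4.7662) and Σ D·Y over m':
  (-0.0288-0.0151i)·(-0.3471+0.0375i)  (+0.0655-0.2666i)·(-0.0122-0.2274i)  (+0.9204+0.0000i)·(-0.2245+0.0000i)  (-0.0655-0.2666i)·(+0.0122-0.2274i)  (-0.0288+0.0151i)·(-0.3471-0.0375i)
Y_2^0(R⁻¹ n̂) = -0.308306+0.000000i

Re=-0.3083 Im=0.0000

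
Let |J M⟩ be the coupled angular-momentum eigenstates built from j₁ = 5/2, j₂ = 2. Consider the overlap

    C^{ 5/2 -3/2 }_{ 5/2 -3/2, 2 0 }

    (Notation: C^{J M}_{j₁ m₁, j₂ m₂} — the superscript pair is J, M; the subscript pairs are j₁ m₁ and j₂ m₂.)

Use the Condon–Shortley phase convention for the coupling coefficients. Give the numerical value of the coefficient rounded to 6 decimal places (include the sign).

√[6·2!3!2!/8! · 1!4!2!2!1!4!] = √(288/35)
  +(−1)^1/∏(1,1,3,1,0,1)! = -1/6  (running -1/6)
  +(−1)^2/∏(2,0,2,0,1,2)! = 1/8  (running -1/24)
⟨..|..⟩ = √(288/35)·(-1/24) = -0.119523

−√(1/70) ≈ -0.119523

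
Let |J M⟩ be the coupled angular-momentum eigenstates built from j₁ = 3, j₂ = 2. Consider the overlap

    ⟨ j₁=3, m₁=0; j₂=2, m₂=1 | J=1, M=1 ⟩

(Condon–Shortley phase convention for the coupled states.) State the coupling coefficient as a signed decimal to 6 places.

j₁+j₂−J=4  J+j₁−j₂=2  J−j₁+j₂=0  j₁+j₂+J+1=7
(j₁±m₁, j₂±m₂, J±M) = (3,3,3,1,2,0)
P² = 432/35
sum k=3..3:
  [3] −1/12 = -1/12
S = -1/12
C² = P²·S² = 3/35 ; C = -0.292770

-0.292770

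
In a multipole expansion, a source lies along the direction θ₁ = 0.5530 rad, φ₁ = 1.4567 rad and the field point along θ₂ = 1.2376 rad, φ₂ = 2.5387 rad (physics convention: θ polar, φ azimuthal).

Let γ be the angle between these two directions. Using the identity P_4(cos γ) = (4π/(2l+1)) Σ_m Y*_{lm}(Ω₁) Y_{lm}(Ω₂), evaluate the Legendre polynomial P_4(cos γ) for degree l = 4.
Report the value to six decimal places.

Term-by-term m-sum for l=4 (normalisation 4π/9 = 1.396263):
  m=-4: (0.03023 - 0.01484j) × (-0.26298 + 0.23536j) = -0.00446 + 0.01102j  (running Σ = -0.00446 + 0.01102j)
  m=-3: (-0.05180 - 0.14539j) × (0.08141 - 0.33575j) = -0.05303 + 0.00556j  (running Σ = -0.05749 + 0.01658j)
  m=-2: (-0.36577 + 0.08495j) × (-0.02679 - 0.07010j) = 0.01575 + 0.02336j  (running Σ = -0.04174 + 0.03994j)
  m=-1: (0.04980 + 0.43461j) × (0.27114 + 0.18665j) = -0.06762 + 0.12714j  (running Σ = -0.10935 + 0.16708j)
  m=0: (-0.03928 + 0.00000j) × (0.02024 + 0.00000j) = -0.00080 + 0.00000j  (running Σ = -0.11015 + 0.16708j)
  m=1: (-0.04980 + 0.43461j) × (-0.27114 + 0.18665j) = -0.06762 - 0.12714j  (running Σ = -0.17776 + 0.03994j)
  m=2: (-0.36577 - 0.08495j) × (-0.02679 + 0.07010j) = 0.01575 - 0.02336j  (running Σ = -0.16201 + 0.01658j)
  m=3: (0.05180 - 0.14539j) × (-0.08141 - 0.33575j) = -0.05303 - 0.00556j  (running Σ = -0.21504 + 0.01102j)
  m=4: (0.03023 + 0.01484j) × (-0.26298 - 0.23536j) = -0.00446 - 0.01102j  (running Σ = -0.21950 + 0.00000j)
Accumulated sum -0.21950 + 0.00000j; after 4π/(2l+1) scaling, -0.30648 + 0.00000j ⇒ P_4 = -0.306477

-0.306477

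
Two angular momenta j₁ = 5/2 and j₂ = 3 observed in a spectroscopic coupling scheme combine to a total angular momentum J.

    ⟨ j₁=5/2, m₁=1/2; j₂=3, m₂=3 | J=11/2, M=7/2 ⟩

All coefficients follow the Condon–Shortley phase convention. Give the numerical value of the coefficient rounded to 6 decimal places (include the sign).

triangle: 0!·5!·6!/12! = 86400/479001600
(j±m)!: 3!·2!·6!·0!·9!·2! = 6270566400
prefactor² = (2J+1)·Δ·N² = 149299200/11
  k=0: +1/(0!·0!·2!·6!·3!·0!) = 1/8640
Σ = 1/8640  ⇒  CG² = 149299200/11·(1/8640)² = 2/11
CG = +√(2/11) = +0.426401

+0.426401  (= +√(2/11))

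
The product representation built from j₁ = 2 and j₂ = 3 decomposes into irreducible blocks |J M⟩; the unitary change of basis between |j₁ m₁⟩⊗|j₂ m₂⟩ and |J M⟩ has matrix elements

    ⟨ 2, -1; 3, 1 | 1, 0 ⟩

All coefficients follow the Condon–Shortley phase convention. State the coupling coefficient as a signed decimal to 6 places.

-0.478091

triangle: 4!·0!·2!/7! = 48/5040
(j±m)!: 1!·3!·4!·2!·1!·1! = 288
prefactor² = (2J+1)·Δ·N² = 288/35
  k=3: −1/(3!·1!·0!·1!·0!·1!) = -1/6
Σ = -1/6  ⇒  CG² = 288/35·(-1/6)² = 8/35
CG = −√(8/35) = -0.478091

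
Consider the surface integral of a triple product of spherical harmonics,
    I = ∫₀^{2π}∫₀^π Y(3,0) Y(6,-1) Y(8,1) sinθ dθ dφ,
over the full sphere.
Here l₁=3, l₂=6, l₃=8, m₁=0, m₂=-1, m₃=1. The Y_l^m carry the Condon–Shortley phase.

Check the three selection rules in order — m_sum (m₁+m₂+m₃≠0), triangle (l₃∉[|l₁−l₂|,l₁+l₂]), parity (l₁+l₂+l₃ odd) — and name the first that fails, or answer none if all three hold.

azimuthal sum: 0 − 1 + 1 = 0  ✓
3 ≤ 8 ≤ 9 (triangle on l)  ✓
L = 3 + 6 + 8 = 17 (odd)  ✗

parity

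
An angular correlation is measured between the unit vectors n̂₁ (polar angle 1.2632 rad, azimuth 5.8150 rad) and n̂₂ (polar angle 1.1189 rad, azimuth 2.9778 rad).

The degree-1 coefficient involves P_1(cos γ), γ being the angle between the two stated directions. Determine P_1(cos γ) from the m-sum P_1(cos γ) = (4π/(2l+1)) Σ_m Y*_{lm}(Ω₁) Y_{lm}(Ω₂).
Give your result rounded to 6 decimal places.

-0.685770

Addition theorem: P_1(cos γ) = (4π/3) Σ_m Y*_{lm}(Ω₁) Y_{lm}(Ω₂), m = −1…1:
  m=-1: (0.29384 - 0.14859j) × (-0.30665 - 0.05068j) = -0.09764 + 0.03067j  (running Σ = -0.09764 + 0.03067j)
  m=0: (0.14793 + 0.00000j) × (0.21336 + 0.00000j) = 0.03156 + 0.00000j  (running Σ = -0.06608 + 0.03067j)
  m=1: (-0.29384 - 0.14859j) × (0.30665 - 0.05068j) = -0.09764 - 0.03067j  (running Σ = -0.16372 + 0.00000j)
Σ over m = -0.16372 + 0.00000j; ×(4π/3) → -0.68577 + 0.00000j. Real part: -0.685770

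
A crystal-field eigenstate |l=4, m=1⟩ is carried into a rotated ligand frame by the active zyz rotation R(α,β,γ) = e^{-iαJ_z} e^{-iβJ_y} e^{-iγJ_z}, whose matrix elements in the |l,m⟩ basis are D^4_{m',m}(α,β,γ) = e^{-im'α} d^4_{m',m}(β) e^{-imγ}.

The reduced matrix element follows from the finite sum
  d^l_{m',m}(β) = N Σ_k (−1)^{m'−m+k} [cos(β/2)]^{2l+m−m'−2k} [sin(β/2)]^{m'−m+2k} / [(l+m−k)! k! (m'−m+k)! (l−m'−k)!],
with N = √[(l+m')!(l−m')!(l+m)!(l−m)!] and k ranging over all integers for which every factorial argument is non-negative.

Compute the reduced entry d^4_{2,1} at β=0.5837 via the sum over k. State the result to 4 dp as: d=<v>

d=-0.5195

d^4_{2,1}(β=0.5837) via the finite sum:
Half-angle: c=0.957713, s=0.287724. N=√(720·2·120·6)=1018.233765
k: max(0,(1)−(2))=0 … min(4+(1),4−(2))=2
  k=0: (−1)^1·1018.2338/(240)·0.9577^7·0.2877^1 = -0.902114
  k=1: (−1)^2·1018.2338/(48)·0.9577^5·0.2877^3 = +0.407112
  k=2: (−1)^3·1018.2338/(72)·0.9577^3·0.2877^5 = -0.024497
d^4_{2,1}(0.5837) = -0.902114 +0.407112 -0.024497 = -0.519498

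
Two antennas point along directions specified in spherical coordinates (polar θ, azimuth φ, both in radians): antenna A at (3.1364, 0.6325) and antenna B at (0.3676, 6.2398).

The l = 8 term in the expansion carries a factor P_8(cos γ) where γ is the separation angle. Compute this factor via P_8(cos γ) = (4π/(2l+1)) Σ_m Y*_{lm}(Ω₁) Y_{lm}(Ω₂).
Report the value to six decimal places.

Expand P_8 via completeness: Σ_{m} conj(Y_{8,m}) at Ω₁ times Y_{8,m} at Ω₂ —
  m=-8: Y*=+0.000000-0.000000i  Y=+0.000135+0.000049i  product +0.000000-0.000000i
  m=-7: Y*=+0.000000+0.000000i  Y=+0.001421+0.000445i  product -0.000000+0.000000i
  m=-6: Y*=-0.000000-0.000000i  Y=+0.009452+0.002518i  product -0.000000-0.000000i
  m=-5: Y*=+0.000000+0.000000i  Y=+0.044700+0.009852i  product +0.000000+0.000000i
  m=-4: Y*=-0.000000+0.000000i  Y=+0.153692+0.026943i  product -0.000000+0.000000i
  m=-3: Y*=+0.000001-0.000002i  Y=+0.372675+0.048782i  product +0.000000-0.000001i
  m=-2: Y*=+0.000084+0.000265i  Y=+0.569881+0.049573i  product +0.000035+0.000155i
  m=-1: Y*=-0.020662-0.015144i  Y=+0.344874+0.014972i  product -0.006899-0.005532i
  m=+0: Y*=+1.162542-0.000000i  Y=-0.352755+0.000000i  product -0.410092+0.000000i
  m=+1: Y*=+0.020662-0.015144i  Y=-0.344874+0.014972i  product -0.006899+0.005532i
  m=+2: Y*=+0.000084-0.000265i  Y=+0.569881-0.049573i  product +0.000035-0.000155i
  m=+3: Y*=-0.000001-0.000002i  Y=-0.372675+0.048782i  product +0.000000+0.000001i
  m=+4: Y*=-0.000000-0.000000i  Y=+0.153692-0.026943i  product -0.000000-0.000000i
  m=+5: Y*=-0.000000+0.000000i  Y=-0.044700+0.009852i  product +0.000000-0.000000i
  m=+6: Y*=-0.000000+0.000000i  Y=+0.009452-0.002518i  product -0.000000+0.000000i
  m=+7: Y*=-0.000000+0.000000i  Y=-0.001421+0.000445i  product -0.000000-0.000000i
  m=+8: Y*=+0.000000+0.000000i  Y=+0.000135-0.000049i  product +0.000000+0.000000i
Total Σ_m = -0.423821+0.000000i. Multiply by 0.739198: -0.313287+0.000000i. P_8(cos γ) = -0.313287

-0.313287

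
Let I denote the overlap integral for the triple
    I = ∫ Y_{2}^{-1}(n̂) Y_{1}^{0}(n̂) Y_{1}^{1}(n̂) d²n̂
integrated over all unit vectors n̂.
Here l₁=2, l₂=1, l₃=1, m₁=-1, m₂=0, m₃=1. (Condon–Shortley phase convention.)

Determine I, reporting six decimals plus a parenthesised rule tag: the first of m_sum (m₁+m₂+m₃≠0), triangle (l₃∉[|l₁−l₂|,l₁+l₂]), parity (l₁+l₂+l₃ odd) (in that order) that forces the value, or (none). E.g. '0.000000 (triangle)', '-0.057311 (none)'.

Checks pass: Σm=0; 4 even; l₃=1∈[1,3].
(2·2+1)(2·1+1)(2·1+1) = 45
Δ: 2! 2! 0! / 5! → 1/30
sum: t=1:−1/1 = -1/1
3j²(2 1 1; 0 0 0) = Δ·Π!·Σ² = 2/15  (sign +1)
sum: t=1:−1/2 = -1/2
3j²(2 1 1; -1 0 1) = Δ·Π!·Σ² = 1/10  (sign -1)
combine: 4πI² = 45·2/15·1/10 = 3/5
take √, sign -1: I = -0.21850969
No selection rule forces the value: the integral is nonzero (none).

-0.218510 (none)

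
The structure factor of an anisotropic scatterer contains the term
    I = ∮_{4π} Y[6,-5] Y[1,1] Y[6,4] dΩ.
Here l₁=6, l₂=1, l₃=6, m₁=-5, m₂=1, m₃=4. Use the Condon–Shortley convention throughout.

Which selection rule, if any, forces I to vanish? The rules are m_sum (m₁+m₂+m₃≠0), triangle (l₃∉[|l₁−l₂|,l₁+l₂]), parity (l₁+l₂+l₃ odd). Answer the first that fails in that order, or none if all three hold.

Σmᵢ = 0  ✓
l₃∈[|l₁−l₂|,l₁+l₂]=[5,7], have l₃=6  ✓
Σlᵢ = 13 ⇒ odd  ✗

parity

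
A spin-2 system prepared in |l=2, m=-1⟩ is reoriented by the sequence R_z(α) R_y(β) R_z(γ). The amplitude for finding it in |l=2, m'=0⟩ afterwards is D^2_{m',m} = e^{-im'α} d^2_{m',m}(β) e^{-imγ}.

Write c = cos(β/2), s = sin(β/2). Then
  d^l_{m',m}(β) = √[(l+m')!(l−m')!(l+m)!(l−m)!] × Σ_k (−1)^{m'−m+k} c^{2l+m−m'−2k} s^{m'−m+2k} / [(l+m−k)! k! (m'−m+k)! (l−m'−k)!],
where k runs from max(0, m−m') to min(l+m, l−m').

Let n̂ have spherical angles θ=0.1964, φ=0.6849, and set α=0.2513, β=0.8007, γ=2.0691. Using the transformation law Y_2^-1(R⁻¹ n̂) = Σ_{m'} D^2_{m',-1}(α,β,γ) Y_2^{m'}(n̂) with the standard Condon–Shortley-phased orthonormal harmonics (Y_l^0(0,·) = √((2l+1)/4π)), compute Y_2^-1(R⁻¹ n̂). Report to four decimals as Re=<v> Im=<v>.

Re=0.2187 Im=-0.2947

Need the full column D^2_{m',-1} for m'=−2..2 at α=0.2513, β=0.8007, γ=2.0691.
cos(β/2)=0.920925, sin(β/2)=0.389741
d^2_{-2,-1}: single k=1 term ⇒ +0.608805;  D = -0.512589+0.328476i
d^2_{-1,-1}: k∈[0..1] ⇒ +0.719277 -0.386475 = +0.332803;  D = -0.226755+0.243598i
d^2_{0,-1}: k∈[0..1] ⇒ -0.745630 +0.133545 = -0.612086;  D = +0.292538-0.537653i
d^2_{1,-1}: k∈[0..1] ⇒ +0.386475 -0.023073 = +0.363402;  D = -0.088852+0.352372i
d^2_{2,-1}: single k=0 term ⇒ -0.109039;  D = -0.000468-0.109038i
Y_2^{m'}(θ=0.1964,φ=0.6849) and Σ D·Y over m':
  (-0.5126+0.3285i)·(+0.0029-0.0144i)  (-0.2268+0.2436i)·(+0.1145-0.0935i)  (+0.2925-0.5377i)·(+0.5948+0.0000i)  (-0.0889+0.3524i)·(-0.1145-0.0935i)  (-0.0005-0.1090i)·(+0.0029+0.0144i)
Y_2^-1(R⁻¹ n̂) = +0.218739-0.294681i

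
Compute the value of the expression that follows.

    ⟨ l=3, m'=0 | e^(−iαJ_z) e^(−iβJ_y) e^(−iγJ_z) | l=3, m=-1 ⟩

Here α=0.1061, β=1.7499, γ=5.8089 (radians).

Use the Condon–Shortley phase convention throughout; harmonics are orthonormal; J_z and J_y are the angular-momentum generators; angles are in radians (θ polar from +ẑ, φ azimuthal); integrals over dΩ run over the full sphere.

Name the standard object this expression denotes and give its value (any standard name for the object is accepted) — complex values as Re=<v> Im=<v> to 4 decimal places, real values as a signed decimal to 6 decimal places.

This is a Wigner D-matrix element — the rotation-matrix element ⟨l m'| R(α,β,γ) |l m⟩ in the angular-momentum basis.
Split into d^3_{0,-1}(β=1.7499) × two z-phases.
With c≡cos(β/2)=0.641035 and s≡sin(β/2)=0.767511, N=[6·6·2·24]^{1/2}=41.569219
Admissible k: 0..2 (factorial args all ≥0)
  k=0: (−1)^1·41.5692/(12)·0.6410^5·0.7675^1 = -0.287796
  k=1: (−1)^2·41.5692/(4)·0.6410^3·0.7675^3 = +1.237691
  k=2: (−1)^3·41.5692/(12)·0.6410^1·0.7675^5 = -0.591421
d^3_{0,-1}(1.7499) = -0.287796 +1.237691 -0.591421 = +0.358474
Attach z-rotation phases: D = e^{-i(0)(0.1061)}·(+0.358474)·e^{-i(-1)(5.8089)} = +0.318905-0.163716i

Wigner D-matrix element, Re=0.3189 Im=-0.1637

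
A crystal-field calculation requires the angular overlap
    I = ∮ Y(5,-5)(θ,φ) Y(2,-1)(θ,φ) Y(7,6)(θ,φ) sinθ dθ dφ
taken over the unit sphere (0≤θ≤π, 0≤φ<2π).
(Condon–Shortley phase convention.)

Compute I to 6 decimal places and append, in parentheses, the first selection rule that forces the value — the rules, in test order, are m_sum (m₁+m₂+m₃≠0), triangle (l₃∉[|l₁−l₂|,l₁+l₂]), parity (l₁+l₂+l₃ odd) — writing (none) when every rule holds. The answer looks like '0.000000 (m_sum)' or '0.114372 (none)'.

0.191646 (none)

m-sum 0 ✓  L=14 even ✓  3≤7≤7 ✓
Π(2lᵢ+1) = 11×5×15 = 825
triangle coeff Δ(5,2,7) = 1/15015
Σ_t [0,0]: t=0:+1/57600 = 1/57600
(3j)²=21/715 [(5 2 7; 0 0 0)], sign=-1
Σ_t [0,0]: t=0:+1/21772800 = 1/21772800
(3j)²=2/105 [(5 2 7; -5 -1 6)], sign=-1
⇒ 4πI² = 6/13
I = (+1)√(6/13/(4π)) = 0.19164567
No selection rule forces the value: the integral is nonzero (none).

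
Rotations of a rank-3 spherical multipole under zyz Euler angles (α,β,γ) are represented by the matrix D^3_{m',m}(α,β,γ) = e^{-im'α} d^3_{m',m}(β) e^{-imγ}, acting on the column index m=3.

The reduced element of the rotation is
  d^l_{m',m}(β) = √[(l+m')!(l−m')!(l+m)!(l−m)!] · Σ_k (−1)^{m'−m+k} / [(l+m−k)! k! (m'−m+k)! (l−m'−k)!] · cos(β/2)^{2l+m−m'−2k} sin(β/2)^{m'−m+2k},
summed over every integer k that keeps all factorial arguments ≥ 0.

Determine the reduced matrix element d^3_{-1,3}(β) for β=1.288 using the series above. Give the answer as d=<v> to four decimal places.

d^3_{-1,3}(β=1.2880) via the finite sum:
With c≡cos(β/2)=0.799701 and s≡sin(β/2)=0.600399, N=[2·24·720·1]^{1/2}=185.903201
Admissible k: 4..4 (factorial args all ≥0)
  k=4: (−1)^0·185.9032/(48)·0.7997^2·0.6004^4 = +0.321855
d^3_{-1,3}(1.2880) = +0.321855

d=0.3219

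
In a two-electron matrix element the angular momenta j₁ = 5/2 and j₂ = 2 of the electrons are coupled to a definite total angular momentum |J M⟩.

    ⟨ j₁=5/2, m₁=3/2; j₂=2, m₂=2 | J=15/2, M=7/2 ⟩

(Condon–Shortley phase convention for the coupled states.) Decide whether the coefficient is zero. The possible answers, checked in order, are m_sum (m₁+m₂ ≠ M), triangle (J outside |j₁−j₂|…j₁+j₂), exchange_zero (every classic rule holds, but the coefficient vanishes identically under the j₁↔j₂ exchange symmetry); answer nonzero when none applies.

m-sum: m₁+m₂ = 3/2+2 = 7/2, M = 7/2  ✓
triangle: need |j₁−j₂| ≤ J ≤ j₁+j₂, i.e. J ∈ [1/2, 9/2]; J = 15/2 is outside ✗ ⇒ coefficient is 0

triangle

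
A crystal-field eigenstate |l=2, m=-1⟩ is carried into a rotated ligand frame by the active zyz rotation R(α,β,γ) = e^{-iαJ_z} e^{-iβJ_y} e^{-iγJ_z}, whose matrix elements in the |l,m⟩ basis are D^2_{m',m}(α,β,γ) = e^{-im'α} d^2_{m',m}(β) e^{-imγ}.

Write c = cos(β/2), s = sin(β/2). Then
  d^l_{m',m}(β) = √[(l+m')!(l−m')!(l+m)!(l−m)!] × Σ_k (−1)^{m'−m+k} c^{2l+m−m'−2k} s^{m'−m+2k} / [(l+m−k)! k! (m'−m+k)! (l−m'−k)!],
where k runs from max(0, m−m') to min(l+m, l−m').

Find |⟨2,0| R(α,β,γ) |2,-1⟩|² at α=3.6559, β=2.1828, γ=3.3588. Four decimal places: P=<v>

D^2_{0,-1}(3.6559,2.1828,3.3588) = e^{-i·0·3.6559}·d^2_{0,-1}(2.1828)·e^{-i·-1·3.3588}. Compute d first:
Half-angle: c=0.461244, s=0.887274. N=√(2·2·1·6)=4.898979
k∈{0,1} keeps every argument non-negative
  k=0: (−1)^1·4.8990/(2)·0.4612^3·0.8873^1 = -0.213267
  k=1: (−1)^2·4.8990/(2)·0.4612^1·0.8873^3 = +0.789185
d^2_{0,-1}(2.1828) = -0.213267 +0.789185 = +0.575917
|D^2_{0,-1}|² = |d^2_{0,-1}(β)|² = (+0.575917)² = 0.331681 (the z-rotation phases have unit modulus)

P=0.3317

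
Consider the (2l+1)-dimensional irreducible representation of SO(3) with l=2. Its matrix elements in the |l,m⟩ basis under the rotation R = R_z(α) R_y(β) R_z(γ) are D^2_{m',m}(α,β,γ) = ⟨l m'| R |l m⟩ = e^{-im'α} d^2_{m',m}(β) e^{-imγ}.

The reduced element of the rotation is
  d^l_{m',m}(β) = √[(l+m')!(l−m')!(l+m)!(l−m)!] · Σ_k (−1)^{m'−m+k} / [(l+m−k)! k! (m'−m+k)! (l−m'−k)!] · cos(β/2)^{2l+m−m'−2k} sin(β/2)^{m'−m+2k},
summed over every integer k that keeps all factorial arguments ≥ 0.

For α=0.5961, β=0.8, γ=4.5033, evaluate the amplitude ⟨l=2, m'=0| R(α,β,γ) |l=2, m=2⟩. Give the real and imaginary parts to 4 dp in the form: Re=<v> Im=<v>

First d^2_{0,2}(β=0.8000), then the phase factors e^{-i(0)α} and e^{-i(2)γ}:
c=cos(0.800000/2)=0.921061, s=sin(0.800000/2)=0.389418; N=√[2·2·24·1]=9.797959
The bounds max(0,m−m')=2 and min(l+m,l−m')=2 give 1 term
  k=2: (−1)^0·9.7980/(4)·0.9211^2·0.3894^2 = +0.315127
d^2_{0,2}(0.8000) = +0.315127
Phases: e^{-i·(0)·0.5961}=+1.000000+0.000000i, e^{-i·(2)·4.5033}=-0.913830-0.406096i ⇒ D=-0.287972-0.127972i

Re=-0.2880 Im=-0.1280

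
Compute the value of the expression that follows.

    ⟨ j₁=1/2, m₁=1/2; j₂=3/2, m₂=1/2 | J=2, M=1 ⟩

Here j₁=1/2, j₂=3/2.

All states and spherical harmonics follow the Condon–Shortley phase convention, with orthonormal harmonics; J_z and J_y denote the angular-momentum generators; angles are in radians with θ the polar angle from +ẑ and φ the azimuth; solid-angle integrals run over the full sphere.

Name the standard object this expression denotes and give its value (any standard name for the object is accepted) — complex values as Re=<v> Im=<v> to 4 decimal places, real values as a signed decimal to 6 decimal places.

Clebsch–Gordan coefficient, +√(3/4) ≈ +0.866025

This is a Clebsch–Gordan (vector-coupling) coefficient.
triangle: 0!·1!·3!/5! = 6/120
(j±m)!: 1!·0!·2!·1!·3!·1! = 12
prefactor² = (2J+1)·Δ·N² = 3
  k=0: +1/(0!·0!·0!·2!·1!·1!) = 1/2
Σ = 1/2  ⇒  CG² = 3·(1/2)² = 3/4
CG = +√(3/4) = +0.866025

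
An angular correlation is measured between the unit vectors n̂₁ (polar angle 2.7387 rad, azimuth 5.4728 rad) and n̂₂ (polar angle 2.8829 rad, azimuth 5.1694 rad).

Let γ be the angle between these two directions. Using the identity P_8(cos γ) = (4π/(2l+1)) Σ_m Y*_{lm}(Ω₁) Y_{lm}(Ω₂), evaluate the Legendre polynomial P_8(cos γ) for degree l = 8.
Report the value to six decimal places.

0.528179

Summing Y*_{l m}(θ₁,φ₁)·Y_{l m}(θ₂,φ₂) over m ∈ [−8, 8]; prefactor 4π/(2·8+1) = 0.739198:
  m=-8: Y*=0.00028 - 0.00006j  Y=-0.00001 + 0.00000j  product -0.00000 + 0.00000j
  m=-7: Y*=-0.00221 - 0.00155j  Y=-0.00001 - 0.00014j  product -0.00000 + 0.00000j
  m=-6: Y*=0.00239 + 0.01581j  Y=0.00127 + 0.00053j  product -0.00001 + 0.00002j
  m=-5: Y*=0.04122 - 0.05306j  Y=-0.00717 + 0.00622j  product 0.00003 + 0.00064j
  m=-4: Y*=-0.20323 + 0.02038j  Y=-0.01234 - 0.04690j  product 0.00346 + 0.00928j
  m=-3: Y*=0.32778 + 0.28199j  Y=0.17685 + 0.03581j  product 0.04787 + 0.06161j
  m=-2: Y*=-0.02770 - 0.55382j  Y=-0.27924 + 0.36221j  product 0.20833 + 0.14462j
  m=-1: Y*=-0.13934 + 0.14648j  Y=-0.28731 - 0.58427j  product 0.12562 + 0.03933j
  m=+0: Y*=-0.43496 + 0.00000j  Y=0.12898 + 0.00000j  product -0.05610 + 0.00000j
  m=+1: Y*=0.13934 + 0.14648j  Y=0.28731 - 0.58427j  product 0.12562 - 0.03933j
  m=+2: Y*=-0.02770 + 0.55382j  Y=-0.27924 - 0.36221j  product 0.20833 - 0.14462j
  m=+3: Y*=-0.32778 + 0.28199j  Y=-0.17685 + 0.03581j  product 0.04787 - 0.06161j
  m=+4: Y*=-0.20323 - 0.02038j  Y=-0.01234 + 0.04690j  product 0.00346 - 0.00928j
  m=+5: Y*=-0.04122 - 0.05306j  Y=0.00717 + 0.00622j  product 0.00003 - 0.00064j
  m=+6: Y*=0.00239 - 0.01581j  Y=0.00127 - 0.00053j  product -0.00001 - 0.00002j
  m=+7: Y*=0.00221 - 0.00155j  Y=0.00001 - 0.00014j  product -0.00000 - 0.00000j
  m=+8: Y*=0.00028 + 0.00006j  Y=-0.00001 - 0.00000j  product -0.00000 - 0.00000j
Σ over m = 0.71453 - 0.00000j; ×(4π/17) → 0.52818 - 0.00000j. Real part: 0.528179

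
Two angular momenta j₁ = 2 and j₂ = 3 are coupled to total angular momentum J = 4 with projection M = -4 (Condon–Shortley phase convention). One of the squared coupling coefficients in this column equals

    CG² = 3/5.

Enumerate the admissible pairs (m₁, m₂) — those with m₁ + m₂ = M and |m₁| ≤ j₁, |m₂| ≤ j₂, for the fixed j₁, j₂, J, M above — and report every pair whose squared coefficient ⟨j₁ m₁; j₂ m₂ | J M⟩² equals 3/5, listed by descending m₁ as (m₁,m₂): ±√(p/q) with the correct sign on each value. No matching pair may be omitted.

(-1,-3): +√(3/5)

Admissible pairs with m₁+m₂ = M = -4: (-2,-2), (-1,-3)
  (m₁,m₂)=(-1,-3): CG² = 3/5, CG = +√(3/5)   ← matches the target
  (m₁,m₂)=(-2,-2): CG² = 2/5, CG = −√(2/5)
Pairs with CG² = 3/5: (-1,-3): +√(3/5)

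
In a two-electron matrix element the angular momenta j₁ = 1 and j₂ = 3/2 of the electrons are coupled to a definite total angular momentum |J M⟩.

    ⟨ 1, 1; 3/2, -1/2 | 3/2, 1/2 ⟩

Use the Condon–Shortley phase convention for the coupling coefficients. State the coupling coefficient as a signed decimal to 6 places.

+0.730297  (= +√(8/15))

triangle: 1!*1!*2!/5! = 2/120
(j±m)!: 2!*0!*1!*2!*2!*1! = 8
prefactor² = (2J+1)*Δ*N² = 8/15
  k=0: +1/(0!*1!*0!*1!*1!*1!) = 1
Σ = 1  ⇒  CG² = 8/15*1² = 8/15
CG = +√(8/15) = +0.730297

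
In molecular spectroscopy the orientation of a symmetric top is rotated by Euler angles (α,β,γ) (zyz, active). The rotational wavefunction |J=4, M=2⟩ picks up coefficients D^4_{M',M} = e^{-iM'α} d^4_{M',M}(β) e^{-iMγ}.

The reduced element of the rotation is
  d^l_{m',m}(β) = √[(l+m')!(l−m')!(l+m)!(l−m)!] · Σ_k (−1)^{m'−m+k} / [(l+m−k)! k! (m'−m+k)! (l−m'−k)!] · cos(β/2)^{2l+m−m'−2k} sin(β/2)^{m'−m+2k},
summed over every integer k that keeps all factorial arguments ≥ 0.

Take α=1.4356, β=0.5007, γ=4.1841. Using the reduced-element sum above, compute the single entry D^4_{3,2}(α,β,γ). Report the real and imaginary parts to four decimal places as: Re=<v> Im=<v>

D^4_{3,2}(1.4356,0.5007,4.1841) = e^{-i·3·1.4356}·d^4_{3,2}(0.5007)·e^{-i·2·4.1841}. Compute d first:
c=cos(0.500700/2)=0.968826, s=sin(0.500700/2)=0.247743; N=√[5040·1·720·2]=2693.993318
Admissible k: 0..1 (factorial args all ≥0)
  k=0: (−1)^1·2693.9933/(720)·0.9688^7·0.2477^1 = -0.742652
  k=1: (−1)^2·2693.9933/(240)·0.9688^5·0.2477^3 = +0.145686
d^4_{3,2}(0.5007) = -0.742652 +0.145686 = -0.596966
Phases: e^{-i·(3)·1.4356}=-0.394560+0.918870i, e^{-i·(2)·4.1841}=-0.491854-0.870677i ⇒ D=-0.593447+0.064721i

Re=-0.5934 Im=0.0647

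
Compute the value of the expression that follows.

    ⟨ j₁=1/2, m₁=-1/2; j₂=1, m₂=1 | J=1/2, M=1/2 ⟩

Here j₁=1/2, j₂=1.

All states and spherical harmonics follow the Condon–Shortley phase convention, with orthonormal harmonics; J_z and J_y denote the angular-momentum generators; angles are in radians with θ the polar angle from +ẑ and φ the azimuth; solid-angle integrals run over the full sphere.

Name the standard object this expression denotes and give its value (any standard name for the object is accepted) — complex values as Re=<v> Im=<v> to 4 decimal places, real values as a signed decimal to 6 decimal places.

This is a Clebsch–Gordan (vector-coupling) coefficient.
√[2·1!0!1!/3! · 0!1!2!0!1!0!] = √(2/3)
  +(−1)^1/∏(1,0,0,1,0,0)! = -1  (running -1)
⟨..|..⟩ = √(2/3)·(-1) = -0.816497

Clebsch–Gordan coefficient, −√(2/3) ≈ -0.816497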